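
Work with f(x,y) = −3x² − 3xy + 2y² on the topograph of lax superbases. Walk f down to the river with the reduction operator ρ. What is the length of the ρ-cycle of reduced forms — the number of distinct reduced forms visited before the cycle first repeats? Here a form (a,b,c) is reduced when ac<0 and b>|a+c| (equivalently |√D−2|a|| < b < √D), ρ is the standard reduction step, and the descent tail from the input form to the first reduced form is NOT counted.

D = 33, ⌊√D⌋ = 5
descent: ρ → (2,3,-3)  [lands on river]
river: ρ → (-3,3,2)
river: ρ → (2,5,-1)
river: ρ → (-1,5,2)
ρ-cycle length = 4 (tail of 1 descent step not counted)

4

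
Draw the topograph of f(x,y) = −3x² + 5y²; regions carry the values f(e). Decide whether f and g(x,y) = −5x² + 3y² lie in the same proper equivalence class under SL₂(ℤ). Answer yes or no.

D₁ = 60, D₂ = 60
river cycle of f (length 2): (-3, 6, 2), (2, 6, -3)
river cycle of g (length 2): (3, 6, -2), (-2, 6, 3)
cycles differ ⇒ inequivalent

no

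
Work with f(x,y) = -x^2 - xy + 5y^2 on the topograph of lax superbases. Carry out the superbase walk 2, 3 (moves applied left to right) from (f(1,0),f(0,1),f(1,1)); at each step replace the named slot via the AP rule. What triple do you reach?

start (-1,5,3) = (f(1,0),f(0,1),f(1,1))
replace slot 2: 2·((-1)+3) − 5 = -1 → (-1,-1,3)
replace slot 3: 2·((-1)+(-1)) − 3 = -7 → (-1,-1,-7)

-1,-1,-7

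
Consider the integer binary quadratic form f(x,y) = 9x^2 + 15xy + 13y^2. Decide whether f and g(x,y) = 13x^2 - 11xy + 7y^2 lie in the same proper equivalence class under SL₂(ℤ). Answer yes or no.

D₁ = -243, D₂ = -243
f: translate: b→-3 (≡15 mod 18), so (9,15,13)→(9,-3,7)
f: flip: (9,-3,7)→(7,3,9)
f: reduced (well bottom): (7,3,9) with a≤c, −a<b≤a
g: flip: (13,-11,7)→(7,11,13)
g: translate: b→-3 (≡11 mod 14), so (7,11,13)→(7,-3,9)
g: reduced (well bottom): (7,-3,9) with a≤c, −a<b≤a
reduced forms (7, 3, 9) vs (7, -3, 9) ⇒ inequivalent

no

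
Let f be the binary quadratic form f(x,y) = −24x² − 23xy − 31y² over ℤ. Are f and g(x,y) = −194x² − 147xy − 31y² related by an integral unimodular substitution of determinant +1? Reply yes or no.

D₁ = -2447, D₂ = -2447
f is negative-definite; reduce −f:
−f: reduced (well bottom): (24,23,31) with a≤c, −a<b≤a
flip sign back: reduced form of f is (-24,-23,-31)
g is negative-definite; reduce −g:
−g: flip: (194,147,31)→(31,-147,194)
−g: translate: b→-23 (≡-147 mod 62), so (31,-147,194)→(31,-23,24)
−g: flip: (31,-23,24)→(24,23,31)
−g: reduced (well bottom): (24,23,31) with a≤c, −a<b≤a
flip sign back: reduced form of g is (-24,-23,-31)
reduced forms (-24, -23, -31) vs (-24, -23, -31) ⇒ equivalent

yes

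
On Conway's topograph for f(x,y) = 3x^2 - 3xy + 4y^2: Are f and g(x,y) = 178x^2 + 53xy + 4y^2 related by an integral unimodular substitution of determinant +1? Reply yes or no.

D₁ = -39, D₂ = -39
f: translate: b→3 (≡-3 mod 6), so (3,-3,4)→(3,3,4)
f: reduced (well bottom): (3,3,4) with a≤c, −a<b≤a
g: flip: (178,53,4)→(4,-53,178)
g: translate: b→3 (≡-53 mod 8), so (4,-53,178)→(4,3,3)
g: flip: (4,3,3)→(3,-3,4)
g: translate: b→3 (≡-3 mod 6), so (3,-3,4)→(3,3,4)
g: reduced (well bottom): (3,3,4) with a≤c, −a<b≤a
reduced forms (3, 3, 4) vs (3, 3, 4) ⇒ equivalent

yes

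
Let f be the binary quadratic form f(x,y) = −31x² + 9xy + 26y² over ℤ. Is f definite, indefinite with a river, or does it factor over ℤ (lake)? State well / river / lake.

D = b²−4ac = 9² − 4·(-31)·26 = 3305
D > 0 non-square ⇒ indefinite ⇒ periodic river

river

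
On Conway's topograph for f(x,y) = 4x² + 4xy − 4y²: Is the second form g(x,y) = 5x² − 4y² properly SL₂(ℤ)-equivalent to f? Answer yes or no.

D₁ = 80, D₂ = 80
river cycle of f (length 2): (-4, 4, 4), (4, 4, -4)
river cycle of g (length 2): (-4, 8, 1), (1, 8, -4)
cycles differ ⇒ inequivalent

no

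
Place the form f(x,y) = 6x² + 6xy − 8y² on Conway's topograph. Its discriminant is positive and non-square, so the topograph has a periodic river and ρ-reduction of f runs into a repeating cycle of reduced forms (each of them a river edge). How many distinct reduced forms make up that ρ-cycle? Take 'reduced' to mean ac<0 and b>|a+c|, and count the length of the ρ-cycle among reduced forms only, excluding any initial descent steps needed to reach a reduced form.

D = 228, ⌊√D⌋ = 15
river: ρ → (-8,10,4)
river: ρ → (4,14,-2)
river: ρ → (-2,14,4)
river: ρ → (4,10,-8)
river: ρ → (-8,6,6)
river: ρ → (6,6,-8)
ρ-cycle length = 6 (tail of 0 descent steps not counted)

6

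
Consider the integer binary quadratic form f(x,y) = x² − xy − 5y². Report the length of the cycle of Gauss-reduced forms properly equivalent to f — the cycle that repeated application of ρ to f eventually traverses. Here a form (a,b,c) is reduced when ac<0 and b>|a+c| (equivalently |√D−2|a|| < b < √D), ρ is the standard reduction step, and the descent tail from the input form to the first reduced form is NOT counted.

D = 21, ⌊√D⌋ = 4
descent: ρ → (-5,1,1)
descent: ρ → (1,3,-3)  [lands on river]
river: ρ → (-3,3,1)
ρ-cycle length = 2 (tail of 2 descent steps not counted)

2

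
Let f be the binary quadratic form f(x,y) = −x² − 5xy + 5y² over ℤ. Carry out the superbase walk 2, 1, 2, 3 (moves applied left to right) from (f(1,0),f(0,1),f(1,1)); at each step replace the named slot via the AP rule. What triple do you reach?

start (-1,5,-1) = (f(1,0),f(0,1),f(1,1))
replace slot 2: 2·((-1)+(-1)) − 5 = -9 → (-1,-9,-1)
replace slot 1: 2·((-9)+(-1)) − (-1) = -19 → (-19,-9,-1)
replace slot 2: 2·((-19)+(-1)) − (-9) = -31 → (-19,-31,-1)
replace slot 3: 2·((-19)+(-31)) − (-1) = -99 → (-19,-31,-99)

-19,-31,-99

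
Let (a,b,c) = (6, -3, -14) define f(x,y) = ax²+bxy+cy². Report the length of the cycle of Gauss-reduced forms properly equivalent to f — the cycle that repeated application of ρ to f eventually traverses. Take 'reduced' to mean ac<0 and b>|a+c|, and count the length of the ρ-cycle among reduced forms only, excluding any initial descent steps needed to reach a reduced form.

D = 345, ⌊√D⌋ = 18
descent: ρ → (-14,3,6)
descent: ρ → (6,9,-11)  [lands on river]
river: ρ → (-11,13,4)
river: ρ → (4,11,-14)
river: ρ → (-14,17,1)
river: ρ → (1,17,-14)
river: ρ → (-14,11,4)
river: ρ → (4,13,-11)
river: ρ → (-11,9,6)
river: ρ → (6,15,-5)
river: ρ → (-5,15,6)
ρ-cycle length = 10 (tail of 2 descent steps not counted)

10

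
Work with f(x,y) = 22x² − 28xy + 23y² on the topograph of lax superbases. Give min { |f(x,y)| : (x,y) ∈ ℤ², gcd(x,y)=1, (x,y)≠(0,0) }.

translate: b→16 (≡-28 mod 44), so (22,-28,23)→(22,16,17)
flip: (22,16,17)→(17,-16,22)
reduced (well bottom): (17,-16,22) with a≤c, −a<b≤a
well minimum = a = 17

17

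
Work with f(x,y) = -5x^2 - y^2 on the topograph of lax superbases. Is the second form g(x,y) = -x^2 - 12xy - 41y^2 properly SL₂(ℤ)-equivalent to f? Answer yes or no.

D₁ = -20, D₂ = -20
f is negative-definite; reduce −f:
−f: flip: (5,0,1)→(1,0,5)
−f: reduced (well bottom): (1,0,5) with a≤c, −a<b≤a
flip sign back: reduced form of f is (-1,0,-5)
g is negative-definite; reduce −g:
−g: translate: b→0 (≡12 mod 2), so (1,12,41)→(1,0,5)
−g: reduced (well bottom): (1,0,5) with a≤c, −a<b≤a
flip sign back: reduced form of g is (-1,0,-5)
reduced forms (-1, 0, -5) vs (-1, 0, -5) ⇒ equivalent

yes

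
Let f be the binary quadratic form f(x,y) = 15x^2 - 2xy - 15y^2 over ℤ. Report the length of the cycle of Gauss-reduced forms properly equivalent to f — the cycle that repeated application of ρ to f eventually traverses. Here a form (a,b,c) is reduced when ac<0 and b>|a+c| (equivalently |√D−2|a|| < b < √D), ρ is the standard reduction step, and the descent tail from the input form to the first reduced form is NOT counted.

D = 904, ⌊√D⌋ = 30
descent: ρ → (-15,2,15)  [lands on river]
river: ρ → (15,28,-2)
river: ρ → (-2,28,15)
river: ρ → (15,2,-15)
river: ρ → (-15,28,2)
river: ρ → (2,28,-15)
ρ-cycle length = 6 (tail of 1 descent step not counted)

6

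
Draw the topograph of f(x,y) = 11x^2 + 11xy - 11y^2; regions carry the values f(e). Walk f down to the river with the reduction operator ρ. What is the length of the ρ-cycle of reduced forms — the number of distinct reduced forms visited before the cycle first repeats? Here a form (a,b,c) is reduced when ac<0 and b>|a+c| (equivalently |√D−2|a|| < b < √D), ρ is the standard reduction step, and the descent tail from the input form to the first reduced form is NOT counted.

D = 605, ⌊√D⌋ = 24
river: ρ → (-11,11,11)
river: ρ → (11,11,-11)
ρ-cycle length = 2 (tail of 0 descent steps not counted)

2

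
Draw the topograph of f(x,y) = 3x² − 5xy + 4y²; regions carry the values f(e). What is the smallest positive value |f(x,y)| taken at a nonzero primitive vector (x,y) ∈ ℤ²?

translate: b→1 (≡-5 mod 6), so (3,-5,4)→(3,1,2)
flip: (3,1,2)→(2,-1,3)
reduced (well bottom): (2,-1,3) with a≤c, −a<b≤a
well minimum = a = 2

2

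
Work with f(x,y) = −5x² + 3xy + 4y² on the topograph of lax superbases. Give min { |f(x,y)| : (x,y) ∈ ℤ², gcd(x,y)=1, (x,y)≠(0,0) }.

river: ρ → (4,5,-4)
river: ρ → (-4,3,5)
river: ρ → (5,7,-2)
river: ρ → (-2,9,1)
river: ρ → (1,9,-2)
river: ρ → (-2,7,5)
river: ρ → (5,3,-4)
river: ρ → (-4,5,4)
river: ρ → (4,3,-5)
river: ρ → (-5,7,2)
river: ρ → (2,9,-1)
river: ρ → (-1,9,2)
river: ρ → (2,7,-5)
river: ρ → (-5,3,4)
closes: descent 0, river 14
min |a| on river = 1

1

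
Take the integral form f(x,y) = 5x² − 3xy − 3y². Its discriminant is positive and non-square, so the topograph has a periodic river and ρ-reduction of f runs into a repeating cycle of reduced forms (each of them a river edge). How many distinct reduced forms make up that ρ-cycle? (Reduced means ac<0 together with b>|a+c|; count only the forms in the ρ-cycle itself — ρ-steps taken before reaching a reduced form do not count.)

D = 69, ⌊√D⌋ = 8
descent: ρ → (-3,3,5)  [lands on river]
river: ρ → (5,7,-1)
river: ρ → (-1,7,5)
river: ρ → (5,3,-3)
ρ-cycle length = 4 (tail of 1 descent step not counted)

4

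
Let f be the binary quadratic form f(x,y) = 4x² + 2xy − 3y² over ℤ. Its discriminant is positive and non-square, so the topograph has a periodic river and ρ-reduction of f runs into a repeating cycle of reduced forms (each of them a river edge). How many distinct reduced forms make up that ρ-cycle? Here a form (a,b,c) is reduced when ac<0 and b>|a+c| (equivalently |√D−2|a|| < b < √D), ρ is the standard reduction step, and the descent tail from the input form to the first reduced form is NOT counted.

D = 52, ⌊√D⌋ = 7
river: ρ → (-3,4,3)
river: ρ → (3,2,-4)
river: ρ → (-4,6,1)
river: ρ → (1,6,-4)
river: ρ → (-4,2,3)
river: ρ → (3,4,-3)
river: ρ → (-3,2,4)
river: ρ → (4,6,-1)
river: ρ → (-1,6,4)
river: ρ → (4,2,-3)
ρ-cycle length = 10 (tail of 0 descent steps not counted)

10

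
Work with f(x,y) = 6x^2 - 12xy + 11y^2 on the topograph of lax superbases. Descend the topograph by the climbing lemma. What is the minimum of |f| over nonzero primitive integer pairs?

translate: b→0 (≡-12 mod 12), so (6,-12,11)→(6,0,5)
flip: (6,0,5)→(5,0,6)
reduced (well bottom): (5,0,6) with a≤c, −a<b≤a
well minimum = a = 5

5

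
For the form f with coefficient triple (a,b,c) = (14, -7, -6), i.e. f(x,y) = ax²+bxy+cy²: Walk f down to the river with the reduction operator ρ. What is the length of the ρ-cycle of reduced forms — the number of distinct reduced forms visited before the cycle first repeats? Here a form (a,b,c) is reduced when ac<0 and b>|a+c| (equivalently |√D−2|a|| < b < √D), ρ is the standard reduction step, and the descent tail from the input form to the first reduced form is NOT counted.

D = 385, ⌊√D⌋ = 19
descent: ρ → (-6,19,1)  [lands on river]
river: ρ → (1,19,-6)
river: ρ → (-6,17,4)
river: ρ → (4,15,-10)
river: ρ → (-10,5,9)
river: ρ → (9,13,-6)
river: ρ → (-6,11,11)
river: ρ → (11,11,-6)
river: ρ → (-6,13,9)
river: ρ → (9,5,-10)
river: ρ → (-10,15,4)
river: ρ → (4,17,-6)
ρ-cycle length = 12 (tail of 1 descent step not counted)

12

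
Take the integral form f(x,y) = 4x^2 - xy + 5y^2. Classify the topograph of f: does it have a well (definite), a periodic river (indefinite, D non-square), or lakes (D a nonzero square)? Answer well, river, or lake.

D = b²−4ac = (-1)² − 4·4·5 = -79
D < 0 ⇒ definite ⇒ every region one sign ⇒ single well

well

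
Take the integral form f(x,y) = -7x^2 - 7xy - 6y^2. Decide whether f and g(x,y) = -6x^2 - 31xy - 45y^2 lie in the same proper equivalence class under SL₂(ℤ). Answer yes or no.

D₁ = -119, D₂ = -119
f is negative-definite; reduce −f:
−f: flip: (7,7,6)→(6,-7,7)
−f: translate: b→5 (≡-7 mod 12), so (6,-7,7)→(6,5,6)
−f: reduced (well bottom): (6,5,6) with a≤c, −a<b≤a
flip sign back: reduced form of f is (-6,-5,-6)
g is negative-definite; reduce −g:
−g: translate: b→-5 (≡31 mod 12), so (6,31,45)→(6,-5,6)
−g: flip: (6,-5,6)→(6,5,6)
−g: reduced (well bottom): (6,5,6) with a≤c, −a<b≤a
flip sign back: reduced form of g is (-6,-5,-6)
reduced forms (-6, -5, -6) vs (-6, -5, -6) ⇒ equivalent

yes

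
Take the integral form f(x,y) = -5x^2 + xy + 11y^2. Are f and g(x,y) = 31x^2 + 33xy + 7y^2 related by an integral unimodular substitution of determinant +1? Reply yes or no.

D₁ = 221, D₂ = 221
river cycle of f (length 4): (-5, 11, 5), (5, 9, -7), (-7, 5, 7), (7, 9, -5)
river cycle of g (length 4): (7, 9, -5), (-5, 11, 5), (5, 9, -7), (-7, 5, 7)
cycles coincide ⇒ equivalent

yes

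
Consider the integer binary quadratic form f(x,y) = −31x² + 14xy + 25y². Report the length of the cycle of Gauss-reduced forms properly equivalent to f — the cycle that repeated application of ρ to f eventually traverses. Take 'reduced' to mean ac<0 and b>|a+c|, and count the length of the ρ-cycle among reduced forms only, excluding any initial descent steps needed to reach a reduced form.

D = 3296, ⌊√D⌋ = 57
river: ρ → (25,36,-20)
river: ρ → (-20,44,17)
river: ρ → (17,24,-40)
river: ρ → (-40,56,1)
river: ρ → (1,56,-40)
river: ρ → (-40,24,17)
river: ρ → (17,44,-20)
river: ρ → (-20,36,25)
river: ρ → (25,14,-31)
river: ρ → (-31,48,8)
river: ρ → (8,48,-31)
river: ρ → (-31,14,25)
ρ-cycle length = 12 (tail of 0 descent steps not counted)

12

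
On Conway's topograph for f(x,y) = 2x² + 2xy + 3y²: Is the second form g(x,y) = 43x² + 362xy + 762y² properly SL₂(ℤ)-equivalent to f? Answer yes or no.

D₁ = -20, D₂ = -20
f: reduced (well bottom): (2,2,3) with a≤c, −a<b≤a
g: translate: b→18 (≡362 mod 86), so (43,362,762)→(43,18,2)
g: flip: (43,18,2)→(2,-18,43)
g: translate: b→2 (≡-18 mod 4), so (2,-18,43)→(2,2,3)
g: reduced (well bottom): (2,2,3) with a≤c, −a<b≤a
reduced forms (2, 2, 3) vs (2, 2, 3) ⇒ equivalent

yes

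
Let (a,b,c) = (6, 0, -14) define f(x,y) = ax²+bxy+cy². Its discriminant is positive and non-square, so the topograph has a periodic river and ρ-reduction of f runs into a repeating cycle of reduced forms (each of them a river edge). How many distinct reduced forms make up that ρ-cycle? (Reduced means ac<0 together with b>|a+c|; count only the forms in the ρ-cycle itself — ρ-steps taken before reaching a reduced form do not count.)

D = 336, ⌊√D⌋ = 18
descent: ρ → (-14,0,6)
descent: ρ → (6,12,-8)  [lands on river]
river: ρ → (-8,4,10)
river: ρ → (10,16,-2)
river: ρ → (-2,16,10)
river: ρ → (10,4,-8)
river: ρ → (-8,12,6)
ρ-cycle length = 6 (tail of 2 descent steps not counted)

6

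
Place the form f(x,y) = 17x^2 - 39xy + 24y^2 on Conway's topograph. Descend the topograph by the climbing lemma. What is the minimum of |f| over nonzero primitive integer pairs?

translate: b→-5 (≡-39 mod 34), so (17,-39,24)→(17,-5,2)
flip: (17,-5,2)→(2,5,17)
translate: b→1 (≡5 mod 4), so (2,5,17)→(2,1,14)
reduced (well bottom): (2,1,14) with a≤c, −a<b≤a
well minimum = a = 2

2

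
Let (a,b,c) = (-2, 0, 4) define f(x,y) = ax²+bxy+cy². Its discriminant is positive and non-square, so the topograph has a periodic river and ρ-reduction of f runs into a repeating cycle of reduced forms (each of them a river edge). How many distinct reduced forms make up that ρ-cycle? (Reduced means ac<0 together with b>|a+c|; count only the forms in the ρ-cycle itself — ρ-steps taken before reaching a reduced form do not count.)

D = 32, ⌊√D⌋ = 5
descent: ρ → (4,0,-2)
descent: ρ → (-2,4,2)  [lands on river]
river: ρ → (2,4,-2)
ρ-cycle length = 2 (tail of 2 descent steps not counted)

2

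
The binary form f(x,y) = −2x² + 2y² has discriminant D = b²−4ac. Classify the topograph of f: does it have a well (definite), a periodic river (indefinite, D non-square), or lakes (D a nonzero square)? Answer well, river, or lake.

D = b²−4ac = 0² − 4·(-2)·2 = 16
D = 4² is a perfect square ⇒ form factors over ℤ ⇒ lakes

lake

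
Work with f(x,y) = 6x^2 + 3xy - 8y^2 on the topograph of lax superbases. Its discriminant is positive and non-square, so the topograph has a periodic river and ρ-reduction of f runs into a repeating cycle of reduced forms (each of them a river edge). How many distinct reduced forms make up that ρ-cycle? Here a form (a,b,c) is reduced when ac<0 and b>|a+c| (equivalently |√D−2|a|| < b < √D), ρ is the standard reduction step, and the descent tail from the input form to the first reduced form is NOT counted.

D = 201, ⌊√D⌋ = 14
river: ρ → (-8,13,1)
river: ρ → (1,13,-8)
river: ρ → (-8,3,6)
river: ρ → (6,9,-5)
river: ρ → (-5,11,4)
river: ρ → (4,13,-2)
river: ρ → (-2,11,10)
river: ρ → (10,9,-3)
river: ρ → (-3,9,10)
river: ρ → (10,11,-2)
river: ρ → (-2,13,4)
river: ρ → (4,11,-5)
river: ρ → (-5,9,6)
river: ρ → (6,3,-8)
ρ-cycle length = 14 (tail of 0 descent steps not counted)

14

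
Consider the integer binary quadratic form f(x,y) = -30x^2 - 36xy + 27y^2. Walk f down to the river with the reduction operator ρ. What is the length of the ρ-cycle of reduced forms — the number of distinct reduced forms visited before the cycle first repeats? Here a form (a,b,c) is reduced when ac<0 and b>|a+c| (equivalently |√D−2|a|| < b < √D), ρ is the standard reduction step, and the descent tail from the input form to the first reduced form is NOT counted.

D = 4536, ⌊√D⌋ = 67
descent: ρ → (27,36,-30)  [lands on river]
river: ρ → (-30,24,33)
river: ρ → (33,42,-21)
river: ρ → (-21,42,33)
river: ρ → (33,24,-30)
river: ρ → (-30,36,27)
river: ρ → (27,18,-39)
river: ρ → (-39,60,6)
river: ρ → (6,60,-39)
river: ρ → (-39,18,27)
ρ-cycle length = 10 (tail of 1 descent step not counted)

10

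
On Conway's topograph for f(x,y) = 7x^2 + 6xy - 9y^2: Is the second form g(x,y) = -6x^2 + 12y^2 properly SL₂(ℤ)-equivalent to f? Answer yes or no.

D₁ = 288, D₂ = 288
river cycle of f (length 6): (-9, 12, 4), (4, 12, -9), (-9, 6, 7), (7, 8, -8), (-8, 8, 7), (7, 6, -9)
river cycle of g (length 2): (-6, 12, 6), (6, 12, -6)
cycles differ ⇒ inequivalent

no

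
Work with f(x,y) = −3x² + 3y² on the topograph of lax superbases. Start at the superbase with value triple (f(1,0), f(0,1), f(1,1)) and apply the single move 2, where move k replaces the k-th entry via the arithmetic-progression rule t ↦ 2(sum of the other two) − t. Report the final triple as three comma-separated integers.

start (-3,3,0) = (f(1,0),f(0,1),f(1,1))
replace slot 2: 2·((-3)+0) − 3 = -9 → (-3,-9,0)

-3,-9,0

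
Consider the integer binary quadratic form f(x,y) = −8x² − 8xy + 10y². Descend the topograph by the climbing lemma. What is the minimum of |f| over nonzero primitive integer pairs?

descent: ρ → (10,8,-8)  [lands on river]
river: ρ → (-8,8,10)
river: ρ → (10,12,-6)
river: ρ → (-6,12,10)
closes: descent 1, river 4
min |a| on river = 6

6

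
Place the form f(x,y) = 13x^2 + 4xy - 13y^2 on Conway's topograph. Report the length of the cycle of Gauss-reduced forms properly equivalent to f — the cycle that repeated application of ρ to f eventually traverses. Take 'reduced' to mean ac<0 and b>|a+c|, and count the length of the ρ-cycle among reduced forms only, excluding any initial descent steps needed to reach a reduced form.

D = 692, ⌊√D⌋ = 26
river: ρ → (-13,22,4)
river: ρ → (4,26,-1)
river: ρ → (-1,26,4)
river: ρ → (4,22,-13)
river: ρ → (-13,4,13)
river: ρ → (13,22,-4)
river: ρ → (-4,26,1)
river: ρ → (1,26,-4)
river: ρ → (-4,22,13)
river: ρ → (13,4,-13)
ρ-cycle length = 10 (tail of 0 descent steps not counted)

10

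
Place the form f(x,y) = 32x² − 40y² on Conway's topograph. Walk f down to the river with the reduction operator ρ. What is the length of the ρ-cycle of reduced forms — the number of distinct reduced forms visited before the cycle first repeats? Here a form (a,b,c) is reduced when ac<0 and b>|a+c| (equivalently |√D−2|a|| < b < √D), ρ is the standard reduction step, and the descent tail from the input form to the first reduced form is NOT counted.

D = 5120, ⌊√D⌋ = 71
descent: ρ → (-40,0,32)
descent: ρ → (32,64,-8)  [lands on river]
river: ρ → (-8,64,32)
ρ-cycle length = 2 (tail of 2 descent steps not counted)

2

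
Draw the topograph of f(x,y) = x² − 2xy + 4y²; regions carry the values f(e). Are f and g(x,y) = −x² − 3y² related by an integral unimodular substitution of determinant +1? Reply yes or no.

D₁ = -12, D₂ = -12
f: translate: b→0 (≡-2 mod 2), so (1,-2,4)→(1,0,3)
f: reduced (well bottom): (1,0,3) with a≤c, −a<b≤a
g is negative-definite; reduce −g:
−g: reduced (well bottom): (1,0,3) with a≤c, −a<b≤a
flip sign back: reduced form of g is (-1,0,-3)
reduced forms (1, 0, 3) vs (-1, 0, -3) ⇒ inequivalent

no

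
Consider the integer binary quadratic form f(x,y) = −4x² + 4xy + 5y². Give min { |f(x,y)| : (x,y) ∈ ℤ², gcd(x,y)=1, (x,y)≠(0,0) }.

river: ρ → (5,6,-3)
river: ρ → (-3,6,5)
river: ρ → (5,4,-4)
river: ρ → (-4,4,5)
closes: descent 0, river 4
min |a| on river = 3

3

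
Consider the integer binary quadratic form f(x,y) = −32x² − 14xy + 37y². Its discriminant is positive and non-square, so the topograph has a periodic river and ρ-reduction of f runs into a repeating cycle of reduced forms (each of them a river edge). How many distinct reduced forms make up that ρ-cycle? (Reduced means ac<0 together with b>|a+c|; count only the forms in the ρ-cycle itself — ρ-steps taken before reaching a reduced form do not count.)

D = 4932, ⌊√D⌋ = 70
descent: ρ → (37,14,-32)  [lands on river]
river: ρ → (-32,50,19)
river: ρ → (19,64,-11)
river: ρ → (-11,68,7)
river: ρ → (7,58,-56)
river: ρ → (-56,54,9)
river: ρ → (9,54,-56)
river: ρ → (-56,58,7)
river: ρ → (7,68,-11)
river: ρ → (-11,64,19)
river: ρ → (19,50,-32)
river: ρ → (-32,14,37)
river: ρ → (37,60,-9)
river: ρ → (-9,66,16)
river: ρ → (16,62,-17)
river: ρ → (-17,40,49)
river: ρ → (49,58,-8)
river: ρ → (-8,70,1)
river: ρ → (1,70,-8)
river: ρ → (-8,58,49)
river: ρ → (49,40,-17)
river: ρ → (-17,62,16)
river: ρ → (16,66,-9)
river: ρ → (-9,60,37)
ρ-cycle length = 24 (tail of 1 descent step not counted)

24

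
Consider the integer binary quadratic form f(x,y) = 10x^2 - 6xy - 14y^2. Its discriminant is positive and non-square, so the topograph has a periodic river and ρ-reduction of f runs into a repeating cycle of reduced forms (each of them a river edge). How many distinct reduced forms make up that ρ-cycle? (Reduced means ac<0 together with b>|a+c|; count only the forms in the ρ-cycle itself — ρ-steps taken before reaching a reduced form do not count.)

D = 596, ⌊√D⌋ = 24
descent: ρ → (-14,6,10)  [lands on river]
river: ρ → (10,14,-10)
river: ρ → (-10,6,14)
river: ρ → (14,22,-2)
river: ρ → (-2,22,14)
river: ρ → (14,6,-10)
river: ρ → (-10,14,10)
river: ρ → (10,6,-14)
river: ρ → (-14,22,2)
river: ρ → (2,22,-14)
ρ-cycle length = 10 (tail of 1 descent step not counted)

10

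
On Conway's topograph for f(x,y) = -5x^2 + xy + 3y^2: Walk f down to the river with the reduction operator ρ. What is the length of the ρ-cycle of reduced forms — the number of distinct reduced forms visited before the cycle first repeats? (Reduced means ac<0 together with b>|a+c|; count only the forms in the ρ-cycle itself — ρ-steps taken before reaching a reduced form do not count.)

D = 61, ⌊√D⌋ = 7
descent: ρ → (3,5,-3)  [lands on river]
river: ρ → (-3,7,1)
river: ρ → (1,7,-3)
river: ρ → (-3,5,3)
river: ρ → (3,7,-1)
river: ρ → (-1,7,3)
ρ-cycle length = 6 (tail of 1 descent step not counted)

6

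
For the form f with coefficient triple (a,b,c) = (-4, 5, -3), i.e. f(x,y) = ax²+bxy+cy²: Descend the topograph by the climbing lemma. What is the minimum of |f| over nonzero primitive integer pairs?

translate: b→3 (≡-5 mod 8), so (4,-5,3)→(4,3,2)
flip: (4,3,2)→(2,-3,4)
translate: b→1 (≡-3 mod 4), so (2,-3,4)→(2,1,3)
reduced (well bottom): (2,1,3) with a≤c, −a<b≤a
well minimum |f| = |-2| = 2 (negative-definite)

2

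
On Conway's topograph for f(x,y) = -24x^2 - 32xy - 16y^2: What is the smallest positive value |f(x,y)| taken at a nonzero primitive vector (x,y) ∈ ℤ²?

translate: b→-16 (≡32 mod 48), so (24,32,16)→(24,-16,8)
flip: (24,-16,8)→(8,16,24)
translate: b→0 (≡16 mod 16), so (8,16,24)→(8,0,16)
reduced (well bottom): (8,0,16) with a≤c, −a<b≤a
well minimum |f| = |-8| = 8 (negative-definite)

8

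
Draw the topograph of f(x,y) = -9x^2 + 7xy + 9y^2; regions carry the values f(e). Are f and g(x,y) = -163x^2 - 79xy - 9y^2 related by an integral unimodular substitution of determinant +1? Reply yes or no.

D₁ = 373, D₂ = 373
river cycle of f (length 14): (9, 11, -7), (-7, 17, 3), (3, 19, -1), (-1, 19, 3), (3, 17, -7), (-7, 11, 9), (9, 7, -9), (-9, 11, 7), (7, 17, -3), (-3, 19, 1), … (4 more)
river cycle of g (length 14): (-9, 7, 9), (9, 11, -7), (-7, 17, 3), (3, 19, -1), (-1, 19, 3), (3, 17, -7), (-7, 11, 9), (9, 7, -9), (-9, 11, 7), (7, 17, -3), … (4 more)
cycles coincide ⇒ equivalent

yes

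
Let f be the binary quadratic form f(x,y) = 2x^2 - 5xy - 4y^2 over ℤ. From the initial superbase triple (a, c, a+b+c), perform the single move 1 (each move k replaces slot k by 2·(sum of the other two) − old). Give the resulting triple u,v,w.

start (2,-4,-7) = (f(1,0),f(0,1),f(1,1))
replace slot 1: 2·((-4)+(-7)) − 2 = -24 → (-24,-4,-7)

-24,-4,-7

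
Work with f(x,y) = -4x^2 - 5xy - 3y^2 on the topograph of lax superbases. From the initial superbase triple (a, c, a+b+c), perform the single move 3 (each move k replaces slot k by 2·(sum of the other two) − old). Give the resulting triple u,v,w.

start (-4,-3,-12) = (f(1,0),f(0,1),f(1,1))
replace slot 3: 2·((-4)+(-3)) − (-12) = -2 → (-4,-3,-2)

-4,-3,-2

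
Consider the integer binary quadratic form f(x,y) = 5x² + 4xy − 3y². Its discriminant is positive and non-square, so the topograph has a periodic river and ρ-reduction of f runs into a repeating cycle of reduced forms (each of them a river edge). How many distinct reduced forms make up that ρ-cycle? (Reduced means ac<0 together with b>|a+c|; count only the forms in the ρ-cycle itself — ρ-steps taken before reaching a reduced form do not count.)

D = 76, ⌊√D⌋ = 8
river: ρ → (-3,8,1)
river: ρ → (1,8,-3)
river: ρ → (-3,4,5)
river: ρ → (5,6,-2)
river: ρ → (-2,6,5)
river: ρ → (5,4,-3)
ρ-cycle length = 6 (tail of 0 descent steps not counted)

6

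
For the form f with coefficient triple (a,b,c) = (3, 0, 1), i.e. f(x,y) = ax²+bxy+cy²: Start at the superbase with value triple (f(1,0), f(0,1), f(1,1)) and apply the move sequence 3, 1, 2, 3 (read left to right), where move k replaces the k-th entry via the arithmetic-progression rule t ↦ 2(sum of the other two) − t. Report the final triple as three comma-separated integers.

start (3,1,4) = (f(1,0),f(0,1),f(1,1))
replace slot 3: 2·(3+1) − 4 = 4 → (3,1,4)
replace slot 1: 2·(1+4) − 3 = 7 → (7,1,4)
replace slot 2: 2·(7+4) − 1 = 21 → (7,21,4)
replace slot 3: 2·(7+21) − 4 = 52 → (7,21,52)

7,21,52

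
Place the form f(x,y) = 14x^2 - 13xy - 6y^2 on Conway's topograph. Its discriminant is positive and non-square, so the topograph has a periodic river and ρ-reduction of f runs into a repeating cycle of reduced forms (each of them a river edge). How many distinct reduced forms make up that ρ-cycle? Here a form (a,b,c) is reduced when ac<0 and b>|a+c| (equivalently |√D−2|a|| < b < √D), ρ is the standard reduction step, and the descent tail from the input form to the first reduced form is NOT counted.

D = 505, ⌊√D⌋ = 22
descent: ρ → (-6,13,14)  [lands on river]
river: ρ → (14,15,-5)
river: ρ → (-5,15,14)
river: ρ → (14,13,-6)
river: ρ → (-6,11,16)
river: ρ → (16,21,-1)
river: ρ → (-1,21,16)
river: ρ → (16,11,-6)
ρ-cycle length = 8 (tail of 1 descent step not counted)

8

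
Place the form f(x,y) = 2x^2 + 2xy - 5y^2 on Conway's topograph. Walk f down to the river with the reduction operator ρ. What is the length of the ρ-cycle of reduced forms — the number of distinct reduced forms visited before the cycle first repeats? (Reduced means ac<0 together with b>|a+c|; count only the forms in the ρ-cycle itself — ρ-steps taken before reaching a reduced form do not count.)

D = 44, ⌊√D⌋ = 6
descent: ρ → (-5,-2,2)
descent: ρ → (2,6,-1)  [lands on river]
river: ρ → (-1,6,2)
ρ-cycle length = 2 (tail of 2 descent steps not counted)

2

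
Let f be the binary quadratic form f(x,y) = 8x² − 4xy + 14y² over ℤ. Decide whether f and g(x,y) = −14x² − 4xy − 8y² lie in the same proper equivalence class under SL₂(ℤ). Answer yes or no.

D₁ = -432, D₂ = -432
f: reduced (well bottom): (8,-4,14) with a≤c, −a<b≤a
g is negative-definite; reduce −g:
−g: flip: (14,4,8)→(8,-4,14)
−g: reduced (well bottom): (8,-4,14) with a≤c, −a<b≤a
flip sign back: reduced form of g is (-8,4,-14)
reduced forms (8, -4, 14) vs (-8, 4, -14) ⇒ inequivalent

no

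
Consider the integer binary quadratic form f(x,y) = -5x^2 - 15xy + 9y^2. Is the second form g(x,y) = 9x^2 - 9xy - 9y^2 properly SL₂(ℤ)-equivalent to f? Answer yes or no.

D₁ = 405, D₂ = 405
river cycle of f (length 6): (9, 15, -5), (-5, 15, 9), (9, 3, -11), (-11, 19, 1), (1, 19, -11), (-11, 3, 9)
river cycle of g (length 2): (-9, 9, 9), (9, 9, -9)
cycles differ ⇒ inequivalent

no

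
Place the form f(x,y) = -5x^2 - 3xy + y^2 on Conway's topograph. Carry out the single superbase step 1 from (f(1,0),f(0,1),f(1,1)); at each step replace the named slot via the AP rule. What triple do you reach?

start (-5,1,-7) = (f(1,0),f(0,1),f(1,1))
replace slot 1: 2·(1+(-7)) − (-5) = -7 → (-7,1,-7)

-7,1,-7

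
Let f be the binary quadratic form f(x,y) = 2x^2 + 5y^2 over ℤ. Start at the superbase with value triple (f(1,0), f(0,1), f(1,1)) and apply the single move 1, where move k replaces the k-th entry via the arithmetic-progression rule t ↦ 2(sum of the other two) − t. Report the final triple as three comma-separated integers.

start (2,5,7) = (f(1,0),f(0,1),f(1,1))
replace slot 1: 2·(5+7) − 2 = 22 → (22,5,7)

22,5,7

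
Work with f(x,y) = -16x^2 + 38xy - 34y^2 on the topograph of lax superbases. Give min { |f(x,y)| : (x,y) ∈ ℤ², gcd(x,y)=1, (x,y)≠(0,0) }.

translate: b→-6 (≡-38 mod 32), so (16,-38,34)→(16,-6,12)
flip: (16,-6,12)→(12,6,16)
reduced (well bottom): (12,6,16) with a≤c, −a<b≤a
well minimum |f| = |-12| = 12 (negative-definite)

12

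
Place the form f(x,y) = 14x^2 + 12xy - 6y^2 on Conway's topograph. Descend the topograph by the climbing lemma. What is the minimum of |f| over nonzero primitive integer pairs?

river: ρ → (-6,12,14)
river: ρ → (14,16,-4)
river: ρ → (-4,16,14)
river: ρ → (14,12,-6)
closes: descent 0, river 4
min |a| on river = 4

4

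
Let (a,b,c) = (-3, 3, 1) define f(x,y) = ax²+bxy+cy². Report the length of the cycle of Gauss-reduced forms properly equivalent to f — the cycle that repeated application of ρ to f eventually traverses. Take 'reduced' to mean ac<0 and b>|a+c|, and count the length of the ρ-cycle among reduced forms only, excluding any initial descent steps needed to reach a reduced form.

D = 21, ⌊√D⌋ = 4
river: ρ → (1,3,-3)
river: ρ → (-3,3,1)
ρ-cycle length = 2 (tail of 0 descent steps not counted)

2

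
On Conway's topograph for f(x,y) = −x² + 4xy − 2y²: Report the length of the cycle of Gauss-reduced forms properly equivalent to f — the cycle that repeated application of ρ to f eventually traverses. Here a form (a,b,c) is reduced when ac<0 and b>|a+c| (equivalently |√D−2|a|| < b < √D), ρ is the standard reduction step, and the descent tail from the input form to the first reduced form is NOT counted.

D = 8, ⌊√D⌋ = 2
descent: ρ → (-2,0,1)
descent: ρ → (1,2,-1)  [lands on river]
river: ρ → (-1,2,1)
ρ-cycle length = 2 (tail of 2 descent steps not counted)

2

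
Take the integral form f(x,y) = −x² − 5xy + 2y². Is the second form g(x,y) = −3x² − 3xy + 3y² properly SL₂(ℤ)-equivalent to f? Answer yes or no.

D₁ = 33, D₂ = 45
discriminants differ ⇒ not SL₂(ℤ)-equivalent

no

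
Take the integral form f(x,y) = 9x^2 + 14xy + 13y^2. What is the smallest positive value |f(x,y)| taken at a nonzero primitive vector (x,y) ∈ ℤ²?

translate: b→-4 (≡14 mod 18), so (9,14,13)→(9,-4,8)
flip: (9,-4,8)→(8,4,9)
reduced (well bottom): (8,4,9) with a≤c, −a<b≤a
well minimum = a = 8

8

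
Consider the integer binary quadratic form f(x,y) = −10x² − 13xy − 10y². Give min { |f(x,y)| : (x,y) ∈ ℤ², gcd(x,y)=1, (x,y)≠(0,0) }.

translate: b→-7 (≡13 mod 20), so (10,13,10)→(10,-7,7)
flip: (10,-7,7)→(7,7,10)
reduced (well bottom): (7,7,10) with a≤c, −a<b≤a
well minimum |f| = |-7| = 7 (negative-definite)

7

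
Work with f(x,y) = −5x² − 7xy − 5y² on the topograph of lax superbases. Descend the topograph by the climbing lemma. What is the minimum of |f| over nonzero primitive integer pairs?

translate: b→-3 (≡7 mod 10), so (5,7,5)→(5,-3,3)
flip: (5,-3,3)→(3,3,5)
reduced (well bottom): (3,3,5) with a≤c, −a<b≤a
well minimum |f| = |-3| = 3 (negative-definite)

3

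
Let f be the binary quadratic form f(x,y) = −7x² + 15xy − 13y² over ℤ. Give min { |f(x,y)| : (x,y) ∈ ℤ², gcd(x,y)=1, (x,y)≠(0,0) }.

translate: b→-1 (≡-15 mod 14), so (7,-15,13)→(7,-1,5)
flip: (7,-1,5)→(5,1,7)
reduced (well bottom): (5,1,7) with a≤c, −a<b≤a
well minimum |f| = |-5| = 5 (negative-definite)

5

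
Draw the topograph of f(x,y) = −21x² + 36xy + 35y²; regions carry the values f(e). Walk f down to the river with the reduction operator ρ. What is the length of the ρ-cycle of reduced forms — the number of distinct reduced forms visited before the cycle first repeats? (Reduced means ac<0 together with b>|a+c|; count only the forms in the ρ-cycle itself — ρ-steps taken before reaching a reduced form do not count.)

D = 4236, ⌊√D⌋ = 65
river: ρ → (35,34,-22)
river: ρ → (-22,54,15)
river: ρ → (15,36,-49)
river: ρ → (-49,62,2)
river: ρ → (2,62,-49)
river: ρ → (-49,36,15)
river: ρ → (15,54,-22)
river: ρ → (-22,34,35)
river: ρ → (35,36,-21)
river: ρ → (-21,48,23)
river: ρ → (23,44,-25)
river: ρ → (-25,56,11)
river: ρ → (11,54,-30)
river: ρ → (-30,6,35)
river: ρ → (35,64,-1)
river: ρ → (-1,64,35)
river: ρ → (35,6,-30)
river: ρ → (-30,54,11)
river: ρ → (11,56,-25)
river: ρ → (-25,44,23)
river: ρ → (23,48,-21)
river: ρ → (-21,36,35)
ρ-cycle length = 22 (tail of 0 descent steps not counted)

22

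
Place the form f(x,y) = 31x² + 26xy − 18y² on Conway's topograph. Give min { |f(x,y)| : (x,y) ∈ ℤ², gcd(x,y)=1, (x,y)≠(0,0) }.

river: ρ → (-18,46,11)
river: ρ → (11,42,-26)
river: ρ → (-26,10,27)
river: ρ → (27,44,-9)
river: ρ → (-9,46,22)
river: ρ → (22,42,-13)
river: ρ → (-13,36,31)
river: ρ → (31,26,-18)
closes: descent 0, river 8
min |a| on river = 9

9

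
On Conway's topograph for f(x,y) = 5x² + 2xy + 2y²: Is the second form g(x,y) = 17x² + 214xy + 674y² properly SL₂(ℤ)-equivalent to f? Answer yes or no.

D₁ = -36, D₂ = -36
f: flip: (5,2,2)→(2,-2,5)
f: translate: b→2 (≡-2 mod 4), so (2,-2,5)→(2,2,5)
f: reduced (well bottom): (2,2,5) with a≤c, −a<b≤a
g: translate: b→10 (≡214 mod 34), so (17,214,674)→(17,10,2)
g: flip: (17,10,2)→(2,-10,17)
g: translate: b→2 (≡-10 mod 4), so (2,-10,17)→(2,2,5)
g: reduced (well bottom): (2,2,5) with a≤c, −a<b≤a
reduced forms (2, 2, 5) vs (2, 2, 5) ⇒ equivalent

yes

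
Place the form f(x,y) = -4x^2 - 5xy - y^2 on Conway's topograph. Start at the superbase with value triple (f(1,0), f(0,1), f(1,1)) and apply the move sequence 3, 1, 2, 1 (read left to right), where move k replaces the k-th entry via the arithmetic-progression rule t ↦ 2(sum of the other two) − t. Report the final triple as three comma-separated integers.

start (-4,-1,-10) = (f(1,0),f(0,1),f(1,1))
replace slot 3: 2·((-4)+(-1)) − (-10) = 0 → (-4,-1,0)
replace slot 1: 2·((-1)+0) − (-4) = 2 → (2,-1,0)
replace slot 2: 2·(2+0) − (-1) = 5 → (2,5,0)
replace slot 1: 2·(5+0) − 2 = 8 → (8,5,0)

8,5,0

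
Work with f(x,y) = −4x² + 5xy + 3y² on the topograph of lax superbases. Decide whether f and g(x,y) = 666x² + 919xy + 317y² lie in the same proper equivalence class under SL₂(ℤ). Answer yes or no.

D₁ = 73, D₂ = 73
river cycle of f (length 18): (3, 7, -2), (-2, 5, 6), (6, 7, -1), (-1, 7, 6), (6, 5, -2), (-2, 7, 3), (3, 5, -4), (-4, 3, 4), (4, 5, -3), (-3, 7, 2), … (8 more)
river cycle of g (length 18): (3, 7, -2), (-2, 5, 6), (6, 7, -1), (-1, 7, 6), (6, 5, -2), (-2, 7, 3), (3, 5, -4), (-4, 3, 4), (4, 5, -3), (-3, 7, 2), … (8 more)
cycles coincide ⇒ equivalent

yes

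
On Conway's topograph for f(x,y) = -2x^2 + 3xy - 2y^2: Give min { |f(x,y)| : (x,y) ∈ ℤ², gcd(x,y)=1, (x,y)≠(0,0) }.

translate: b→1 (≡-3 mod 4), so (2,-3,2)→(2,1,1)
flip: (2,1,1)→(1,-1,2)
translate: b→1 (≡-1 mod 2), so (1,-1,2)→(1,1,2)
reduced (well bottom): (1,1,2) with a≤c, −a<b≤a
well minimum |f| = |-1| = 1 (negative-definite)

1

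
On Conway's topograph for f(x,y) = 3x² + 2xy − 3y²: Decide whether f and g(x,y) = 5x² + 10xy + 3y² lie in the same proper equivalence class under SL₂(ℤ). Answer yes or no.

D₁ = 40, D₂ = 40
river cycle of f (length 6): (-3, 4, 2), (2, 4, -3), (-3, 2, 3), (3, 4, -2), (-2, 4, 3), (3, 2, -3)
river cycle of g (length 6): (3, 2, -3), (-3, 4, 2), (2, 4, -3), (-3, 2, 3), (3, 4, -2), (-2, 4, 3)
cycles coincide ⇒ equivalent

yes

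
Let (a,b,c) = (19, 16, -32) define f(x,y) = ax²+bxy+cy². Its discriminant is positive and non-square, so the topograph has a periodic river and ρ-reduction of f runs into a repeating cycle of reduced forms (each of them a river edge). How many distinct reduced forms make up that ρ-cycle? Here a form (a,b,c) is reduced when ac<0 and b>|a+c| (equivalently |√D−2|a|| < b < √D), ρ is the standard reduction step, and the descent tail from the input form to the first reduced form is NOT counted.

D = 2688, ⌊√D⌋ = 51
river: ρ → (-32,48,3)
river: ρ → (3,48,-32)
river: ρ → (-32,16,19)
river: ρ → (19,22,-29)
river: ρ → (-29,36,12)
river: ρ → (12,36,-29)
river: ρ → (-29,22,19)
river: ρ → (19,16,-32)
ρ-cycle length = 8 (tail of 0 descent steps not counted)

8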